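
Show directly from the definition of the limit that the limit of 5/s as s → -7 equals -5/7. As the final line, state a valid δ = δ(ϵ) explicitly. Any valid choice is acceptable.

δ = min(7/2, (49/10)ϵ)

Let ϵ > 0. We seek δ > 0 such that 0 < |s + 7| < δ implies |5/s + 5/7| < ϵ.
|5/s + 5/7| = 5·|-7 − s|/(7·|s|) = 5|s + 7|/(7|s|).
Require δ ≤ 7/2 so that |s| > 7 − 7/2 = 7/2, hence 7|s| > 49/2.
Then |5/s + 5/7| < 5|s + 7|/(49/2), which is < ϵ when |s + 7| < (49/10)ϵ.
Take δ = min(7/2, (49/10)ϵ). Then 0 < |s + 7| < δ gives both |s + 7| < 7/2 and |s + 7| < (49/10)ϵ, so |5/s + 5/7| < ϵ.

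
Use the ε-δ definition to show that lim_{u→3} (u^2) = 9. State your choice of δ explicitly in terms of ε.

δ = min(1, ε/7)

Suppose ε > 0. We seek δ > 0 with 0 < |u − 3| < δ ⇒ |u^2 − 9| < ε.
Factor: u^2 − 9 = (u − 3)(u + 3), so |u^2 − 9| = |u − 3|·|u + 3|.
Restrict δ ≤ 1. Then |u − 3| < 1 gives |u| < 4, so by the triangle inequality |u + 3| ≤ 4 + 3 = 7.
Hence |u^2 − 9| ≤ 7|u − 3|, which is < ε once |u − 3| < ε/7.
Take δ = min(1, ε/7). If 0 < |u − 3| < δ then both bounds hold and |u^2 − 9| ≤ 7|u − 3| < 7·(ε/7) = ε.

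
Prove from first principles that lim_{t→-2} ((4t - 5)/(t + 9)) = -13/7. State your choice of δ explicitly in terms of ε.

δ = min(7/2, (49/82)ε)

Let ε > 0 be given. We want δ > 0 with 0 < |t + 2| < δ ⇒ |(4t - 5)/(t + 9) + 13/7| < ε.
Combining over a common denominator, (4t - 5)/(t + 9) + 13/7 = [(4t - 5)·7 − (-13)·(t + 9)] / [7·(t + 9)] = 41(t + 2) / (7(t + 9)).
So |(4t - 5)/(t + 9) + 13/7| = 41|t + 2| / (7·|t + 9|).
Restrict δ ≤ 7/2. Then |t + 2| < 7/2 gives |t + 9| = |(t + 2) + 7| ≥ 7 − 7/2 = 7/2.
Hence |(4t - 5)/(t + 9) + 13/7| < 41|t + 2|/(7·(7/2)) = (82/49)|t + 2|, which is < ε once |t + 2| < (49/82)ε.
Take δ = min(7/2, (49/82)ε). Then 0 < |t + 2| < δ forces both bounds, so |(4t - 5)/(t + 9) + 13/7| < ε.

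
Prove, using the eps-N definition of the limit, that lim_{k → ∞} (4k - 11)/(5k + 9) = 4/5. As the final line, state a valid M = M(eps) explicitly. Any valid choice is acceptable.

M = (91/25)/eps

Fix eps > 0. For k ≥ 1, |(4k - 11)/(5k + 9) − (4/5)| = |-91|/(5(5k + 9)) = 91/(5(5k + 9)).
Since 5k + 9 ≥ 5k for k ≥ 1, this is ≤ 91/(5·5k) = (91/25)/k.
So |(4k - 11)/(5k + 9) − (4/5)| < eps whenever k > (91/25)/eps.
Take M = (91/25)/eps. If k > M then |(4k - 11)/(5k + 9) − (4/5)| ≤ (91/25)/k < eps.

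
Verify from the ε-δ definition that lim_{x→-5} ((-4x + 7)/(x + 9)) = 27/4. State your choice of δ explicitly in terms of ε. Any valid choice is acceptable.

δ = min(2, (8/43)ε)

Let ε > 0. We want δ > 0 with 0 < |x + 5| < δ ⇒ |(-4x + 7)/(x + 9) − (27/4)| < ε.
Combining over a common denominator, (-4x + 7)/(x + 9) − (27/4) = [(-4x + 7)·4 − 27·(x + 9)] / [4·(x + 9)] = -43(x + 5) / (4(x + 9)).
So |(-4x + 7)/(x + 9) − (27/4)| = 43|x + 5| / (4·|x + 9|).
Restrict δ ≤ 2. Then |x + 5| < 2 gives |x + 9| = |(x + 5) + 4| ≥ 4 − 2 = 2.
Hence |(-4x + 7)/(x + 9) − (27/4)| < 43|x + 5|/(4·2) = (43/8)|x + 5|, which is < ε once |x + 5| < (8/43)ε.
Take δ = min(2, (8/43)ε). Then 0 < |x + 5| < δ forces both bounds, so |(-4x + 7)/(x + 9) − (27/4)| < ε.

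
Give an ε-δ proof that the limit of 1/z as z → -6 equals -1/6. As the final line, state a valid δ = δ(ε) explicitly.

Fix ε > 0. We seek δ > 0 such that 0 < |z + 6| < δ implies |1/z + 1/6| < ε.
|1/z + 1/6| = |-6 − z|/(6·|z|) = |z + 6|/(6|z|).
Require δ ≤ 3 so that |z| > 6 − 3 = 3, hence 6|z| > 18.
Then |1/z + 1/6| < |z + 6|/18, which is < ε when |z + 6| < 18ε.
Take δ = min(3, 18ε). Then 0 < |z + 6| < δ gives both |z + 6| < 3 and |z + 6| < 18ε, so |1/z + 1/6| < ε.

δ = min(3, 18ε)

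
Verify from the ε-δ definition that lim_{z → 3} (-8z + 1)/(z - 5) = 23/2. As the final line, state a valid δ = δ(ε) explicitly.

Let ε > 0. We want δ > 0 with 0 < |z − 3| < δ ⇒ |(-8z + 1)/(z - 5) − (23/2)| < ε.
Combining over a common denominator, (-8z + 1)/(z - 5) − (23/2) = [(-8z + 1)·(-2) − (-23)·(z - 5)] / [(-2)·(z - 5)] = 39(z − 3) / ((-2)(z - 5)).
So |(-8z + 1)/(z - 5) − (23/2)| = 39|z − 3| / (2·|z − 5|).
Restrict δ ≤ 1. Then |z − 3| < 1 gives |z − 5| = |(z − 3) + (-2)| ≥ 2 − 1 = 1.
Hence |(-8z + 1)/(z - 5) − (23/2)| < 39|z − 3|/(2·1) = (39/2)|z − 3|, which is < ε once |z − 3| < (2/39)ε.
Take δ = min(1, (2/39)ε). Then 0 < |z − 3| < δ forces both bounds, so |(-8z + 1)/(z - 5) − (23/2)| < ε.

δ = min(1, (2/39)ε)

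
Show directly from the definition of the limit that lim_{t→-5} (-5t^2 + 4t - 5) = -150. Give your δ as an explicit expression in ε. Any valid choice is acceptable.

δ = min(1, ε/59)

Let ε > 0. We want δ > 0 such that 0 < |t + 5| < δ implies |(-5t^2 + 4t - 5) + 150| < ε.
(-5t^2 + 4t - 5) + 150 = -5t^2 + 4t + 145 = (t + 5)(-5t + 29).
So |(-5t^2 + 4t - 5) + 150| = |t + 5|·|-5t + 29|.
Assume first that |t + 5| < 1, so |t| < 6. Then |-5t + 29| ≤ 5·6 + 29 = 59.
Hence |(-5t^2 + 4t - 5) + 150| ≤ 59|t + 5| < ε provided |t + 5| < ε/59.
Take δ = min(1, ε/59). Then 0 < |t + 5| < δ gives both |t + 5| < 1 and |t + 5| < ε/59, so |(-5t^2 + 4t - 5) + 150| < ε.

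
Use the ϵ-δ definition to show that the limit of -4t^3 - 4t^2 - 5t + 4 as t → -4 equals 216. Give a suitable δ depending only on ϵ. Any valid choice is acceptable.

Let ϵ > 0 be given. We want δ > 0 such that 0 < |t + 4| < δ implies |(-4t^3 - 4t^2 - 5t + 4) − 216| < ϵ.
(-4t^3 - 4t^2 - 5t + 4) − 216 = -4t^3 - 4t^2 - 5t - 212 = (t + 4)(-4t^2 + 12t - 53).
So |(-4t^3 - 4t^2 - 5t + 4) − 216| = |t + 4|·|-4t^2 + 12t - 53|.
Assume first that |t + 4| < 2, so |t| < 6. Then |-4t^2 + 12t - 53| ≤ 4·6^2 + 12·6 + 53 = 269.
Hence |(-4t^3 - 4t^2 - 5t + 4) − 216| ≤ 269|t + 4| < ϵ provided |t + 4| < ϵ/269.
Take δ = min(2, ϵ/269). Then 0 < |t + 4| < δ gives both |t + 4| < 2 and |t + 4| < ϵ/269, so |(-4t^3 - 4t^2 - 5t + 4) − 216| < ϵ.

δ = min(2, ϵ/269)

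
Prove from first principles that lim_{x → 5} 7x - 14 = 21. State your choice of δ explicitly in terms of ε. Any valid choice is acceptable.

Let ε > 0 be given. We need δ > 0 so that 0 < |x − 5| < δ implies |(7x - 14) − 21| < ε.
Since (7x - 14) − 21 = 7(x − 5), we have |(7x - 14) − 21| = 7|x − 5|.
So 7|x − 5| < ε exactly when |x − 5| < ε/7.
Choosing δ = ε/7 gives |(7x - 14) − 21| = 7|x − 5| < ε whenever |x − 5| < δ.

δ = ε/7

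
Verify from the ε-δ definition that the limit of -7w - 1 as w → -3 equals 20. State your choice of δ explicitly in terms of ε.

δ = ε/7

Let ε > 0. We need δ > 0 so that 0 < |w + 3| < δ implies |(-7w - 1) − 20| < ε.
Since (-7w - 1) − 20 = -7(w + 3), we have |(-7w - 1) − 20| = 7|w + 3|.
Thus it suffices that |w + 3| < ε/7.
Take δ = ε/7. If 0 < |w + 3| < δ then |(-7w - 1) − 20| = 7|w + 3| < 7·(ε/7) = ε.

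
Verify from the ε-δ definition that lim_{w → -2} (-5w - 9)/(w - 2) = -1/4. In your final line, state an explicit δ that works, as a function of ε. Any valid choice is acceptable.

Let ε > 0 be given. We want δ > 0 with 0 < |w + 2| < δ ⇒ |(-5w - 9)/(w - 2) + 1/4| < ε.
Combining over a common denominator, (-5w - 9)/(w - 2) + 1/4 = [(-5w - 9)·(-4) − 1·(w - 2)] / [(-4)·(w - 2)] = 19(w + 2) / ((-4)(w - 2)).
So |(-5w - 9)/(w - 2) + 1/4| = 19|w + 2| / (4·|w − 2|).
Restrict δ ≤ 2. Then |w + 2| < 2 gives |w − 2| = |(w + 2) + (-4)| ≥ 4 − 2 = 2.
Hence |(-5w - 9)/(w - 2) + 1/4| < 19|w + 2|/(4·2) = (19/8)|w + 2|, which is < ε once |w + 2| < (8/19)ε.
Take δ = min(2, (8/19)ε). Then 0 < |w + 2| < δ forces both bounds, so |(-5w - 9)/(w - 2) + 1/4| < ε.

δ = min(2, (8/19)ε)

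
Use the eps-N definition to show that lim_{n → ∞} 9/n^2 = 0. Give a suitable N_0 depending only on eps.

Let eps > 0. For n ≥ 1, |9/n^2 − 0| = 9/n^2.
9/n^2 < eps ⇔ n^2 > 9/eps ⇔ n > (9/eps)^{1/2}.
Take N_0 = (9/eps)^{1/2}. Then n > N_0 implies 9/n^2 < eps.

N_0 = (9/eps)^{1/2}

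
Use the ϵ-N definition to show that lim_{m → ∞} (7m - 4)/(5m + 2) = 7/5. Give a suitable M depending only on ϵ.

Suppose ϵ > 0. For m ≥ 1, |(7m - 4)/(5m + 2) − (7/5)| = |-34|/(5(5m + 2)) = 34/(5(5m + 2)).
Since 5m + 2 ≥ 5m for m ≥ 1, this is ≤ 34/(5·5m) = (34/25)/m.
So |(7m - 4)/(5m + 2) − (7/5)| < ϵ whenever m > (34/25)/ϵ.
Take M = (34/25)/ϵ. If m > M then |(7m - 4)/(5m + 2) − (7/5)| ≤ (34/25)/m < ϵ.

M = (34/25)/ϵ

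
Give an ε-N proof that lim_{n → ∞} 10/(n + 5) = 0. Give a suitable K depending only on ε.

Let ε > 0. For n ≥ 1, |10/(n + 5) − 0| = 10/(n + 5) ≤ 10/n.
We need 10/n < ε, i.e. n > 10/ε.
Take K = 10/ε. If n > K then |10/(n + 5)| ≤ 10/n < ε.

K = 10/ε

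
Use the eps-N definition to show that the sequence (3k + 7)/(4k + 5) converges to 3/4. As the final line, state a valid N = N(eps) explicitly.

Let eps > 0. For k ≥ 1, |(3k + 7)/(4k + 5) − (3/4)| = |13|/(4(4k + 5)) = 13/(4(4k + 5)).
Since 4k + 5 ≥ 4k for k ≥ 1, this is ≤ 13/(4·4k) = (13/16)/k.
So |(3k + 7)/(4k + 5) − (3/4)| < eps whenever k > (13/16)/eps.
Take N = (13/16)/eps. If k > N then |(3k + 7)/(4k + 5) − (3/4)| ≤ (13/16)/k < eps.

N = (13/16)/eps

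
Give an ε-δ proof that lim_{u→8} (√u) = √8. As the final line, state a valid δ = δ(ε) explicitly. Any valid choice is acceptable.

Fix ε > 0. We want δ > 0 such that 0 < |u − 8| < δ implies |√u − √8| < ε.
Rationalise: √u − √8 = (u − 8)/(√u + √8), so |√u − √8| = |u − 8|/(√u + √8).
Restrict δ ≤ 8 so that |u − 8| < 8 forces u > 0, and then √u + √8 > √8.
Hence |√u − √8| < |u − 8|/√8, which is < ε once |u − 8| < √8·ε.
Take δ = min(8, √8·ε). If 0 < |u − 8| < δ then u > 0 and |√u − √8| < |u − 8|/√8 < ε.

δ = min(8, √8·ε)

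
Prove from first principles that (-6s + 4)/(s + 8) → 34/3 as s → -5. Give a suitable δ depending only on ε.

δ = min(3/2, (9/104)ε)

Fix ε > 0. We want δ > 0 with 0 < |s + 5| < δ ⇒ |(-6s + 4)/(s + 8) − (34/3)| < ε.
Combining over a common denominator, (-6s + 4)/(s + 8) − (34/3) = [(-6s + 4)·3 − 34·(s + 8)] / [3·(s + 8)] = -52(s + 5) / (3(s + 8)).
So |(-6s + 4)/(s + 8) − (34/3)| = 52|s + 5| / (3·|s + 8|).
Require δ ≤ 3/2, so |s + 8| ≥ |3| − |s + 5| > 3 − 3/2 = 3/2.
Hence |(-6s + 4)/(s + 8) − (34/3)| < 52|s + 5|/(3·(3/2)) = (104/9)|s + 5|, which is < ε once |s + 5| < (9/104)ε.
Take δ = min(3/2, (9/104)ε). Then 0 < |s + 5| < δ forces both bounds, so |(-6s + 4)/(s + 8) − (34/3)| < ε.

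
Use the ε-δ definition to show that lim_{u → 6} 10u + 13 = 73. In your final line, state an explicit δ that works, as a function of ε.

Let ε > 0. We need δ > 0 so that 0 < |u − 6| < δ implies |(10u + 13) − 73| < ε.
|(10u + 13) − 73| = |10u - 60| = 10|u − 6|.
Thus it suffices that |u − 6| < ε/10.
Choosing δ = ε/10 gives |(10u + 13) − 73| = 10|u − 6| < ε whenever |u − 6| < δ.

δ = ε/10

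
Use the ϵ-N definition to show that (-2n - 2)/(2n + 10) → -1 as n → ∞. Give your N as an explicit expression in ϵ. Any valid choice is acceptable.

Fix ϵ > 0. For n ≥ 1, |(-2n - 2)/(2n + 10) + 1| = |16|/(2(2n + 10)) = 16/(2(2n + 10)).
Since 2n + 10 ≥ 2n for n ≥ 1, this is ≤ 16/(2·2n) = 4/n.
So |(-2n - 2)/(2n + 10) + 1| < ϵ whenever n > 4/ϵ.
Take N = 4/ϵ. If n > N then |(-2n - 2)/(2n + 10) + 1| ≤ 4/n < ϵ.

N = 4/ϵ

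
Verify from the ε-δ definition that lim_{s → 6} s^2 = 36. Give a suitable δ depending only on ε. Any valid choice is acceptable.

Let ε > 0 be given. We seek δ > 0 with 0 < |s − 6| < δ ⇒ |s^2 − 36| < ε.
Factor: s^2 − 36 = (s − 6)(s + 6), so |s^2 − 36| = |s − 6|·|s + 6|.
Impose δ ≤ 1 so that |s| < 7; then |s + 6| ≤ 13.
Hence |s^2 − 36| ≤ 13|s − 6|, which is < ε once |s − 6| < ε/13.
Take δ = min(1, ε/13). If 0 < |s − 6| < δ then both bounds hold and |s^2 − 36| ≤ 13|s − 6| < 13·(ε/13) = ε.

δ = min(1, ε/13)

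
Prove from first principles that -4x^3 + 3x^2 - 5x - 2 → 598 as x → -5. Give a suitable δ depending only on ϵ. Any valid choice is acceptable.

δ = min(1, ϵ/402)

Suppose ϵ > 0. We want δ > 0 such that 0 < |x + 5| < δ implies |(-4x^3 + 3x^2 - 5x - 2) − 598| < ϵ.
(-4x^3 + 3x^2 - 5x - 2) − 598 = -4x^3 + 3x^2 - 5x - 600 = (x + 5)(-4x^2 + 23x - 120).
So |(-4x^3 + 3x^2 - 5x - 2) − 598| = |x + 5|·|-4x^2 + 23x - 120|.
Require δ ≤ 1. Then |x + 5| < 1 gives |x| < 6, and by the triangle inequality |-4x^2 + 23x - 120| ≤ 4·6^2 + 23·6 + 120 = 402.
Hence |(-4x^3 + 3x^2 - 5x - 2) − 598| ≤ 402|x + 5| < ϵ provided |x + 5| < ϵ/402.
Choosing δ = min(1, ϵ/402) ensures both conditions, hence |(-4x^3 + 3x^2 - 5x - 2) − 598| < ϵ.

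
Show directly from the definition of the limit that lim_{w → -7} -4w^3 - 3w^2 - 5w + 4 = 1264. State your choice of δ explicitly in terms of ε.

Fix ε > 0. We want δ > 0 such that 0 < |w + 7| < δ implies |(-4w^3 - 3w^2 - 5w + 4) − 1264| < ε.
(-4w^3 - 3w^2 - 5w + 4) − 1264 = -4w^3 - 3w^2 - 5w - 1260 = (w + 7)(-4w^2 + 25w - 180).
So |(-4w^3 - 3w^2 - 5w + 4) − 1264| = |w + 7|·|-4w^2 + 25w - 180|.
Assume first that |w + 7| < 1, so |w| < 8. Then |-4w^2 + 25w - 180| ≤ 4·8^2 + 25·8 + 180 = 636.
Hence |(-4w^3 - 3w^2 - 5w + 4) − 1264| ≤ 636|w + 7| < ε provided |w + 7| < ε/636.
Choosing δ = min(1, ε/636) ensures both conditions, hence |(-4w^3 - 3w^2 - 5w + 4) − 1264| < ε.

δ = min(1, ε/636)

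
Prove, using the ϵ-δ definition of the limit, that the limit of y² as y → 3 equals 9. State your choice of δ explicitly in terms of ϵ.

δ = min(1, ϵ/7)

Fix ϵ > 0. We seek δ > 0 with 0 < |y − 3| < δ ⇒ |y² − 9| < ϵ.
Factor: y² − 9 = (y − 3)(y + 3), so |y² − 9| = |y − 3|·|y + 3|.
Impose δ ≤ 1 so that |y| < 4; then |y + 3| ≤ 7.
Hence |y² − 9| ≤ 7|y − 3|, which is < ϵ once |y − 3| < ϵ/7.
Take δ = min(1, ϵ/7). If 0 < |y − 3| < δ then both bounds hold and |y² − 9| ≤ 7|y − 3| < 7·(ϵ/7) = ϵ.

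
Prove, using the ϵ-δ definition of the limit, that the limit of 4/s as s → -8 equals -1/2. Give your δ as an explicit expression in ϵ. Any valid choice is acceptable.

δ = min(4, 8ϵ)

Let ϵ > 0. We seek δ > 0 such that 0 < |s + 8| < δ implies |4/s + 1/2| < ϵ.
|4/s + 1/2| = 4·|-8 − s|/(8·|s|) = 4|s + 8|/(8|s|).
Restrict δ ≤ 4. Then |s + 8| < 4 gives |s| > 4, so 8|s| > 32.
Then |4/s + 1/2| < 4|s + 8|/32, which is < ϵ when |s + 8| < 8ϵ.
Take δ = min(4, 8ϵ). Then 0 < |s + 8| < δ gives both |s + 8| < 4 and |s + 8| < 8ϵ, so |4/s + 1/2| < ϵ.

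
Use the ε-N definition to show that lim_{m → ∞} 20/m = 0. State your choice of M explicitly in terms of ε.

M = 20/ε

Let ε > 0. For m ≥ 1, |20/m − 0| = 20/(m) ≤ 20/m.
We need 20/m < ε, i.e. m > 20/ε.
Take M = 20/ε. If m > M then |20/m| ≤ 20/m < ε.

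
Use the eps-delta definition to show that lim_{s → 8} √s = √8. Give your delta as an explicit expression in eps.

delta = min(8, √8·eps)

Let eps > 0. We want delta > 0 such that 0 < |s − 8| < delta implies |√s − √8| < eps.
Multiplying by the conjugate, |√s − √8| = |s − 8|/(√s + √8).
Restrict delta ≤ 8 so that |s − 8| < 8 forces s > 0, and then √s + √8 > √8.
Hence |√s − √8| < |s − 8|/√8, which is < eps once |s − 8| < √8·eps.
Take delta = min(8, √8·eps). If 0 < |s − 8| < delta then s > 0 and |√s − √8| < |s − 8|/√8 < eps.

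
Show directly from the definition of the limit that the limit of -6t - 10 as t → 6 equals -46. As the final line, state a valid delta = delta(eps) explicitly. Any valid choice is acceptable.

Suppose eps > 0. We need delta > 0 so that 0 < |t − 6| < delta implies |(-6t - 10) + 46| < eps.
|(-6t - 10) + 46| = |-6t + 36| = 6|t − 6|.
Thus it suffices that |t − 6| < eps/6.
Choosing delta = eps/6 gives |(-6t - 10) + 46| = 6|t − 6| < eps whenever |t − 6| < delta.

delta = eps/6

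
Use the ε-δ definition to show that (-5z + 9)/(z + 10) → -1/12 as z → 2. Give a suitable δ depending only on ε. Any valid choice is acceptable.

Fix ε > 0. We want δ > 0 with 0 < |z − 2| < δ ⇒ |(-5z + 9)/(z + 10) + 1/12| < ε.
Combining over a common denominator, (-5z + 9)/(z + 10) + 1/12 = [(-5z + 9)·12 − (-1)·(z + 10)] / [12·(z + 10)] = -59(z − 2) / (12(z + 10)).
So |(-5z + 9)/(z + 10) + 1/12| = 59|z − 2| / (12·|z + 10|).
Require δ ≤ 6, so |z + 10| ≥ |12| − |z − 2| > 12 − 6 = 6.
Hence |(-5z + 9)/(z + 10) + 1/12| < 59|z − 2|/(12·6) = (59/72)|z − 2|, which is < ε once |z − 2| < (72/59)ε.
Take δ = min(6, (72/59)ε). Then 0 < |z − 2| < δ forces both bounds, so |(-5z + 9)/(z + 10) + 1/12| < ε.

δ = min(6, (72/59)ε)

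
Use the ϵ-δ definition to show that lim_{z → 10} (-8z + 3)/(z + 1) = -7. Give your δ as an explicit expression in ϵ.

δ = min(11/2, (11/2)ϵ)

Let ϵ > 0 be given. We want δ > 0 with 0 < |z − 10| < δ ⇒ |(-8z + 3)/(z + 1) + 7| < ϵ.
Combining over a common denominator, (-8z + 3)/(z + 1) + 7 = [(-8z + 3)·11 − (-77)·(z + 1)] / [11·(z + 1)] = -11(z − 10) / (11(z + 1)).
So |(-8z + 3)/(z + 1) + 7| = 11|z − 10| / (11·|z + 1|).
Require δ ≤ 11/2, so |z + 1| ≥ |11| − |z − 10| > 11 − 11/2 = 11/2.
Hence |(-8z + 3)/(z + 1) + 7| < 11|z − 10|/(11·(11/2)) = (2/11)|z − 10|, which is < ϵ once |z − 10| < (11/2)ϵ.
Take δ = min(11/2, (11/2)ϵ). Then 0 < |z − 10| < δ forces both bounds, so |(-8z + 3)/(z + 1) + 7| < ϵ.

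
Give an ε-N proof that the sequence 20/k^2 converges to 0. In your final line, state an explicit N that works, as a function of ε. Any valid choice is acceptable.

N = (20/ε)^{1/2}

Let ε > 0. For k ≥ 1, |20/k^2 − 0| = 20/k^2.
20/k^2 < ε ⇔ k^2 > 20/ε ⇔ k > (20/ε)^{1/2}.
Take N = (20/ε)^{1/2}. Then k > N implies 20/k^2 < ε.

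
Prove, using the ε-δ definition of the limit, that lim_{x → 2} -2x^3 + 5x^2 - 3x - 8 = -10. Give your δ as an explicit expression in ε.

Let ε > 0. We want δ > 0 such that 0 < |x − 2| < δ implies |(-2x^3 + 5x^2 - 3x - 8) + 10| < ε.
(-2x^3 + 5x^2 - 3x - 8) + 10 = -2x^3 + 5x^2 - 3x + 2 = (x − 2)(-2x^2 + x - 1).
So |(-2x^3 + 5x^2 - 3x - 8) + 10| = |x − 2|·|-2x^2 + x - 1|.
Assume first that |x − 2| < 1, so |x| < 3. Then |-2x^2 + x - 1| ≤ 2·3^2 + 3 + 1 = 22.
Hence |(-2x^3 + 5x^2 - 3x - 8) + 10| ≤ 22|x − 2| < ε provided |x − 2| < ε/22.
Choosing δ = min(1, ε/22) ensures both conditions, hence |(-2x^3 + 5x^2 - 3x - 8) + 10| < ε.

δ = min(1, ε/22)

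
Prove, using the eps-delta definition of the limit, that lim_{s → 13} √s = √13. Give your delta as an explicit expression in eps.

delta = min(13, √13·eps)

Let eps > 0 be given. We want delta > 0 such that 0 < |s − 13| < delta implies |√s − √13| < eps.
Rationalise: √s − √13 = (s − 13)/(√s + √13), so |√s − √13| = |s − 13|/(√s + √13).
Restrict delta ≤ 13 so that |s − 13| < 13 forces s > 0, and then √s + √13 > √13.
Hence |√s − √13| < |s − 13|/√13, which is < eps once |s − 13| < √13·eps.
Take delta = min(13, √13·eps). If 0 < |s − 13| < delta then s > 0 and |√s − √13| < |s − 13|/√13 < eps.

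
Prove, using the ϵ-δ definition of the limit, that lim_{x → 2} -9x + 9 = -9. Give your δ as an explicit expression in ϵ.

δ = ϵ/9

Suppose ϵ > 0. We need δ > 0 so that 0 < |x − 2| < δ implies |(-9x + 9) + 9| < ϵ.
|(-9x + 9) + 9| = |-9x + 18| = 9|x − 2|.
Thus it suffices that |x − 2| < ϵ/9.
Choosing δ = ϵ/9 gives |(-9x + 9) + 9| = 9|x − 2| < ϵ whenever |x − 2| < δ.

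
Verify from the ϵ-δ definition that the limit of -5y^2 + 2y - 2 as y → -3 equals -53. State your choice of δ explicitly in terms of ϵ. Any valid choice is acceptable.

δ = min(1, ϵ/37)

Let ϵ > 0 be given. We want δ > 0 such that 0 < |y + 3| < δ implies |(-5y^2 + 2y - 2) + 53| < ϵ.
(-5y^2 + 2y - 2) + 53 = -5y^2 + 2y + 51 = (y + 3)(-5y + 17).
So |(-5y^2 + 2y - 2) + 53| = |y + 3|·|-5y + 17|.
Require δ ≤ 1. Then |y + 3| < 1 gives |y| < 4, and by the triangle inequality |-5y + 17| ≤ 5·4 + 17 = 37.
Hence |(-5y^2 + 2y - 2) + 53| ≤ 37|y + 3| < ϵ provided |y + 3| < ϵ/37.
Take δ = min(1, ϵ/37). Then 0 < |y + 3| < δ gives both |y + 3| < 1 and |y + 3| < ϵ/37, so |(-5y^2 + 2y - 2) + 53| < ϵ.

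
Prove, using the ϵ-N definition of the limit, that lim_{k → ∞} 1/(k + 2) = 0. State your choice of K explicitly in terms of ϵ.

K = 1/ϵ

Let ϵ > 0 be given. For k ≥ 1, |1/(k + 2) − 0| = 1/(k + 2) ≤ 1/k.
We need 1/k < ϵ, i.e. k > 1/ϵ.
Take K = 1/ϵ. If k > K then |1/(k + 2)| ≤ 1/k < ϵ.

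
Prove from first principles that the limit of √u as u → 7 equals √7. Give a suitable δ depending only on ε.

Let ε > 0 be given. We want δ > 0 such that 0 < |u − 7| < δ implies |√u − √7| < ε.
Multiplying by the conjugate, |√u − √7| = |u − 7|/(√u + √7).
Restrict δ ≤ 7 so that |u − 7| < 7 forces u > 0, and then √u + √7 > √7.
Hence |√u − √7| < |u − 7|/√7, which is < ε once |u − 7| < √7·ε.
Take δ = min(7, √7·ε). If 0 < |u − 7| < δ then u > 0 and |√u − √7| < |u − 7|/√7 < ε.

δ = min(7, √7·ε)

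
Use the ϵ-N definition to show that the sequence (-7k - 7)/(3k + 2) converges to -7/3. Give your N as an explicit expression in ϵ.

Let ϵ > 0. For k ≥ 1, |(-7k - 7)/(3k + 2) + 7/3| = |-7|/(3(3k + 2)) = 7/(3(3k + 2)).
Since 3k + 2 ≥ 3k for k ≥ 1, this is ≤ 7/(3·3k) = (7/9)/k.
So |(-7k - 7)/(3k + 2) + 7/3| < ϵ whenever k > (7/9)/ϵ.
Take N = (7/9)/ϵ. If k > N then |(-7k - 7)/(3k + 2) + 7/3| ≤ (7/9)/k < ϵ.

N = (7/9)/ϵ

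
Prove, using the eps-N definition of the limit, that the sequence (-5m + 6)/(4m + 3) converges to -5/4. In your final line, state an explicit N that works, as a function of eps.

N = (39/16)/eps

Suppose eps > 0. For m ≥ 1, |(-5m + 6)/(4m + 3) + 5/4| = |39|/(4(4m + 3)) = 39/(4(4m + 3)).
Since 4m + 3 ≥ 4m for m ≥ 1, this is ≤ 39/(4·4m) = (39/16)/m.
So |(-5m + 6)/(4m + 3) + 5/4| < eps whenever m > (39/16)/eps.
Take N = (39/16)/eps. If m > N then |(-5m + 6)/(4m + 3) + 5/4| ≤ (39/16)/m < eps.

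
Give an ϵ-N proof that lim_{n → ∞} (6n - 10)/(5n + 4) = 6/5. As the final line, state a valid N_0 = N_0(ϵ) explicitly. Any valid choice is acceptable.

Suppose ϵ > 0. For n ≥ 1, |(6n - 10)/(5n + 4) − (6/5)| = |-74|/(5(5n + 4)) = 74/(5(5n + 4)).
Since 5n + 4 ≥ 5n for n ≥ 1, this is ≤ 74/(5·5n) = (74/25)/n.
So |(6n - 10)/(5n + 4) − (6/5)| < ϵ whenever n > (74/25)/ϵ.
Take N_0 = (74/25)/ϵ. If n > N_0 then |(6n - 10)/(5n + 4) − (6/5)| ≤ (74/25)/n < ϵ.

N_0 = (74/25)/ϵ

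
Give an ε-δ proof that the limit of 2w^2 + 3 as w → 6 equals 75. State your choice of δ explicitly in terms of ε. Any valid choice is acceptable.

δ = min(2, ε/28)

Suppose ε > 0. We want δ > 0 such that 0 < |w − 6| < δ implies |(2w^2 + 3) − 75| < ε.
(2w^2 + 3) − 75 = 2w^2 - 72 = (w − 6)(2w + 12).
So |(2w^2 + 3) − 75| = |w − 6|·|2w + 12|.
Require δ ≤ 2. Then |w − 6| < 2 gives |w| < 8, and by the triangle inequality |2w + 12| ≤ 2·8 + 12 = 28.
Hence |(2w^2 + 3) − 75| ≤ 28|w − 6| < ε provided |w − 6| < ε/28.
Take δ = min(2, ε/28). Then 0 < |w − 6| < δ gives both |w − 6| < 2 and |w − 6| < ε/28, so |(2w^2 + 3) − 75| < ε.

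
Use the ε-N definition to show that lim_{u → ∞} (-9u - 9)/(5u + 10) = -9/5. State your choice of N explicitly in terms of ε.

N = (9/5)/ε

Suppose ε > 0. We seek N > 0 such that u > N implies |(-9u - 9)/(5u + 10) + 9/5| < ε.
(-9u - 9)/(5u + 10) + 9/5 = (5(-9u - 9) − (-9)(5u + 10)) / (5(5u + 10)) = 45/(5(5u + 10)).
For u > 0 we have 5u + 10 > 5u, so |(-9u - 9)/(5u + 10) + 9/5| = 45/(5(5u + 10)) < 45/(5·5u) = (9/5)/u.
Thus |(-9u - 9)/(5u + 10) + 9/5| < ε whenever u > (9/5)/ε.
Take N = (9/5)/ε. If u > N then |(-9u - 9)/(5u + 10) + 9/5| < (9/5)/u < ε.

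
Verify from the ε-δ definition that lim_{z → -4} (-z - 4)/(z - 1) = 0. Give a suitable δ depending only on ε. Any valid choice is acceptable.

Fix ε > 0. We want δ > 0 with 0 < |z + 4| < δ ⇒ |(-z - 4)/(z - 1) − 0| < ε.
Combining over a common denominator, (-z - 4)/(z - 1) − 0 = [(-z - 4)·(-5) − 0·(z - 1)] / [(-5)·(z - 1)] = 5(z + 4) / ((-5)(z - 1)).
So |(-z - 4)/(z - 1) − 0| = 5|z + 4| / (5·|z − 1|).
Restrict δ ≤ 5/2. Then |z + 4| < 5/2 gives |z − 1| = |(z + 4) + (-5)| ≥ 5 − 5/2 = 5/2.
Hence |(-z - 4)/(z - 1) − 0| < 5|z + 4|/(5·(5/2)) = (2/5)|z + 4|, which is < ε once |z + 4| < (5/2)ε.
Take δ = min(5/2, (5/2)ε). Then 0 < |z + 4| < δ forces both bounds, so |(-z - 4)/(z - 1) − 0| < ε.

δ = min(5/2, (5/2)ε)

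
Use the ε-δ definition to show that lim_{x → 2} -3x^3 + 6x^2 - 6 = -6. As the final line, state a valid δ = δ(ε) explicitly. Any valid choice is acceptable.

Suppose ε > 0. We want δ > 0 such that 0 < |x − 2| < δ implies |(-3x^3 + 6x^2 - 6) + 6| < ε.
(-3x^3 + 6x^2 - 6) + 6 = -3x^3 + 6x^2 = (x − 2)(-3x^2).
So |(-3x^3 + 6x^2 - 6) + 6| = |x − 2|·|-3x^2|.
Require δ ≤ 1. Then |x − 2| < 1 gives |x| < 3, and by the triangle inequality |-3x^2| ≤ 3·3^2 = 27.
Hence |(-3x^3 + 6x^2 - 6) + 6| ≤ 27|x − 2| < ε provided |x − 2| < ε/27.
Choosing δ = min(1, ε/27) ensures both conditions, hence |(-3x^3 + 6x^2 - 6) + 6| < ε.

δ = min(1, ε/27)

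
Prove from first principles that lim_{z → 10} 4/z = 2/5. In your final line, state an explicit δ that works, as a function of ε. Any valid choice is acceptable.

Let ε > 0 be given. We seek δ > 0 such that 0 < |z − 10| < δ implies |4/z − (2/5)| < ε.
|4/z − (2/5)| = 4·|10 − z|/(10·|z|) = 4|z − 10|/(10|z|).
Restrict δ ≤ 5. Then |z − 10| < 5 gives |z| > 5, so 10|z| > 50.
Then |4/z − (2/5)| < 4|z − 10|/50, which is < ε when |z − 10| < (25/2)ε.
Take δ = min(5, (25/2)ε). Then 0 < |z − 10| < δ gives both |z − 10| < 5 and |z − 10| < (25/2)ε, so |4/z − (2/5)| < ε.

δ = min(5, (25/2)ε)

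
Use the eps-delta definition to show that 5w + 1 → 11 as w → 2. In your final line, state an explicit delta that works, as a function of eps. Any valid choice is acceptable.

delta = eps/5

Let eps > 0 be given. We need delta > 0 so that 0 < |w − 2| < delta implies |(5w + 1) − 11| < eps.
|(5w + 1) − 11| = |5w - 10| = 5|w − 2|.
So 5|w − 2| < eps exactly when |w − 2| < eps/5.
Choosing delta = eps/5 gives |(5w + 1) − 11| = 5|w − 2| < eps whenever |w − 2| < delta.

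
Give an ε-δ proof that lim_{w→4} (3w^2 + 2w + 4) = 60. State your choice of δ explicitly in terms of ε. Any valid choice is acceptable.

Suppose ε > 0. We want δ > 0 such that 0 < |w − 4| < δ implies |(3w^2 + 2w + 4) − 60| < ε.
(3w^2 + 2w + 4) − 60 = 3w^2 + 2w - 56 = (w − 4)(3w + 14).
So |(3w^2 + 2w + 4) − 60| = |w − 4|·|3w + 14|.
Require δ ≤ 2. Then |w − 4| < 2 gives |w| < 6, and by the triangle inequality |3w + 14| ≤ 3·6 + 14 = 32.
Hence |(3w^2 + 2w + 4) − 60| ≤ 32|w − 4| < ε provided |w − 4| < ε/32.
Take δ = min(2, ε/32). Then 0 < |w − 4| < δ gives both |w − 4| < 2 and |w − 4| < ε/32, so |(3w^2 + 2w + 4) − 60| < ε.

δ = min(2, ε/32)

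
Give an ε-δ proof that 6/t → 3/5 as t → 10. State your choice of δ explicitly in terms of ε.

δ = min(5, (25/3)ε)

Let ε > 0. We seek δ > 0 such that 0 < |t − 10| < δ implies |6/t − (3/5)| < ε.
|6/t − (3/5)| = 6·|10 − t|/(10·|t|) = 6|t − 10|/(10|t|).
Restrict δ ≤ 5. Then |t − 10| < 5 gives |t| > 5, so 10|t| > 50.
Then |6/t − (3/5)| < 6|t − 10|/50, which is < ε when |t − 10| < (25/3)ε.
Take δ = min(5, (25/3)ε). Then 0 < |t − 10| < δ gives both |t − 10| < 5 and |t − 10| < (25/3)ε, so |6/t − (3/5)| < ε.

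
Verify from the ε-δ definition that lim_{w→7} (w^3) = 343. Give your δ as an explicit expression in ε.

δ = min(2, ε/193)

Suppose ε > 0. We seek δ > 0 with 0 < |w − 7| < δ ⇒ |w^3 − 343| < ε.
Factor: w^3 − 343 = (w − 7)(w^2 + 7w + 49), so |w^3 − 343| = |w − 7|·|w^2 + 7w + 49|.
Restrict δ ≤ 2. Then |w − 7| < 2 gives |w| < 9, so by the triangle inequality |w^2 + 7w + 49| ≤ 9^2 + 7·9 + 49 = 193.
Hence |w^3 − 343| ≤ 193|w − 7|, which is < ε once |w − 7| < ε/193.
Take δ = min(2, ε/193). If 0 < |w − 7| < δ then both bounds hold and |w^3 − 343| ≤ 193|w − 7| < 193·(ε/193) = ε.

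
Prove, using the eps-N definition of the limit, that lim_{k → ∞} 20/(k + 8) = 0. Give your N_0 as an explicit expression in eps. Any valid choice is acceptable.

N_0 = 20/eps

Let eps > 0. For k ≥ 1, |20/(k + 8) − 0| = 20/(k + 8) ≤ 20/k.
We need 20/k < eps, i.e. k > 20/eps.
Take N_0 = 20/eps. If k > N_0 then |20/(k + 8)| ≤ 20/k < eps.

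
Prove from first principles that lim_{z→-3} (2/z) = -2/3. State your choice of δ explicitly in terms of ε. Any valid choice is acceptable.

δ = min(3/2, (9/4)ε)

Let ε > 0. We seek δ > 0 such that 0 < |z + 3| < δ implies |2/z + 2/3| < ε.
|2/z + 2/3| = 2·|-3 − z|/(3·|z|) = 2|z + 3|/(3|z|).
Require δ ≤ 3/2 so that |z| > 3 − 3/2 = 3/2, hence 3|z| > 9/2.
Then |2/z + 2/3| < 2|z + 3|/(9/2), which is < ε when |z + 3| < (9/4)ε.
Take δ = min(3/2, (9/4)ε). Then 0 < |z + 3| < δ gives both |z + 3| < 3/2 and |z + 3| < (9/4)ε, so |2/z + 2/3| < ε.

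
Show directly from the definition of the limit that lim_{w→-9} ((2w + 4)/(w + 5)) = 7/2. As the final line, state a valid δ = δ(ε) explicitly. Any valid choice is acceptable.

Let ε > 0. We want δ > 0 with 0 < |w + 9| < δ ⇒ |(2w + 4)/(w + 5) − (7/2)| < ε.
Combining over a common denominator, (2w + 4)/(w + 5) − (7/2) = [(2w + 4)·(-4) − (-14)·(w + 5)] / [(-4)·(w + 5)] = 6(w + 9) / ((-4)(w + 5)).
So |(2w + 4)/(w + 5) − (7/2)| = 6|w + 9| / (4·|w + 5|).
Restrict δ ≤ 2. Then |w + 9| < 2 gives |w + 5| = |(w + 9) + (-4)| ≥ 4 − 2 = 2.
Hence |(2w + 4)/(w + 5) − (7/2)| < 6|w + 9|/(4·2) = (3/4)|w + 9|, which is < ε once |w + 9| < (4/3)ε.
Take δ = min(2, (4/3)ε). Then 0 < |w + 9| < δ forces both bounds, so |(2w + 4)/(w + 5) − (7/2)| < ε.

δ = min(2, (4/3)ε)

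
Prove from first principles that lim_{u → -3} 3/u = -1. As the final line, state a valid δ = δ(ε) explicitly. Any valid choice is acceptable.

δ = min(3/2, (3/2)ε)

Let ε > 0 be given. We seek δ > 0 such that 0 < |u + 3| < δ implies |3/u + 1| < ε.
|3/u + 1| = 3·|-3 − u|/(3·|u|) = 3|u + 3|/(3|u|).
Require δ ≤ 3/2 so that |u| > 3 − 3/2 = 3/2, hence 3|u| > 9/2.
Then |3/u + 1| < 3|u + 3|/(9/2), which is < ε when |u + 3| < (3/2)ε.
Take δ = min(3/2, (3/2)ε). Then 0 < |u + 3| < δ gives both |u + 3| < 3/2 and |u + 3| < (3/2)ε, so |3/u + 1| < ε.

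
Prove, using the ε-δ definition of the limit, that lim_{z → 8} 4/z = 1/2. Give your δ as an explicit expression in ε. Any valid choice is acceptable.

δ = min(4, 8ε)

Let ε > 0 be given. We seek δ > 0 such that 0 < |z − 8| < δ implies |4/z − (1/2)| < ε.
|4/z − (1/2)| = 4·|8 − z|/(8·|z|) = 4|z − 8|/(8|z|).
Restrict δ ≤ 4. Then |z − 8| < 4 gives |z| > 4, so 8|z| > 32.
Then |4/z − (1/2)| < 4|z − 8|/32, which is < ε when |z − 8| < 8ε.
Take δ = min(4, 8ε). Then 0 < |z − 8| < δ gives both |z − 8| < 4 and |z − 8| < 8ε, so |4/z − (1/2)| < ε.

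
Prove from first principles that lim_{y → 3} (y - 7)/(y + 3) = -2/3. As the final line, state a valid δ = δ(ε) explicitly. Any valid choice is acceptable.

Fix ε > 0. We want δ > 0 with 0 < |y − 3| < δ ⇒ |(y - 7)/(y + 3) + 2/3| < ε.
Combining over a common denominator, (y - 7)/(y + 3) + 2/3 = [(y - 7)·6 − (-4)·(y + 3)] / [6·(y + 3)] = 10(y − 3) / (6(y + 3)).
So |(y - 7)/(y + 3) + 2/3| = 10|y − 3| / (6·|y + 3|).
Restrict δ ≤ 3. Then |y − 3| < 3 gives |y + 3| = |(y − 3) + 6| ≥ 6 − 3 = 3.
Hence |(y - 7)/(y + 3) + 2/3| < 10|y − 3|/(6·3) = (5/9)|y − 3|, which is < ε once |y − 3| < (9/5)ε.
Take δ = min(3, (9/5)ε). Then 0 < |y − 3| < δ forces both bounds, so |(y - 7)/(y + 3) + 2/3| < ε.

δ = min(3, (9/5)ε)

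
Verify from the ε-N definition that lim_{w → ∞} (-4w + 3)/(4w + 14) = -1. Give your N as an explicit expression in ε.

N = (17/4)/ε

Let ε > 0. We seek N > 0 such that w > N implies |(-4w + 3)/(4w + 14) + 1| < ε.
(-4w + 3)/(4w + 14) + 1 = (4(-4w + 3) − (-4)(4w + 14)) / (4(4w + 14)) = 68/(4(4w + 14)).
For w > 0 we have 4w + 14 > 4w, so |(-4w + 3)/(4w + 14) + 1| = 68/(4(4w + 14)) < 68/(4·4w) = (17/4)/w.
Thus |(-4w + 3)/(4w + 14) + 1| < ε whenever w > (17/4)/ε.
Take N = (17/4)/ε. If w > N then |(-4w + 3)/(4w + 14) + 1| < (17/4)/w < ε.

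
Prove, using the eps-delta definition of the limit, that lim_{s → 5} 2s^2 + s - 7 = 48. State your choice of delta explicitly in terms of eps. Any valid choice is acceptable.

Let eps > 0. We want delta > 0 such that 0 < |s − 5| < delta implies |(2s^2 + s - 7) − 48| < eps.
(2s^2 + s - 7) − 48 = 2s^2 + s - 55 = (s − 5)(2s + 11).
So |(2s^2 + s - 7) − 48| = |s − 5|·|2s + 11|.
Assume first that |s − 5| < 1, so |s| < 6. Then |2s + 11| ≤ 2·6 + 11 = 23.
Hence |(2s^2 + s - 7) − 48| ≤ 23|s − 5| < eps provided |s − 5| < eps/23.
Take delta = min(1, eps/23). Then 0 < |s − 5| < delta gives both |s − 5| < 1 and |s − 5| < eps/23, so |(2s^2 + s - 7) − 48| < eps.

delta = min(1, eps/23)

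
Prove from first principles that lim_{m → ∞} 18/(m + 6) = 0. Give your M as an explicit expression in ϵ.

Suppose ϵ > 0. For m ≥ 1, |18/(m + 6) − 0| = 18/(m + 6) ≤ 18/m.
We need 18/m < ϵ, i.e. m > 18/ϵ.
Take M = 18/ϵ. If m > M then |18/(m + 6)| ≤ 18/m < ϵ.

M = 18/ϵ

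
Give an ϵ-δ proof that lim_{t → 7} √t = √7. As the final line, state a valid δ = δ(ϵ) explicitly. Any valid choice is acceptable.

δ = min(7, √7·ϵ)

Suppose ϵ > 0. We want δ > 0 such that 0 < |t − 7| < δ implies |√t − √7| < ϵ.
Rationalise: √t − √7 = (t − 7)/(√t + √7), so |√t − √7| = |t − 7|/(√t + √7).
Restrict δ ≤ 7 so that |t − 7| < 7 forces t > 0, and then √t + √7 > √7.
Hence |√t − √7| < |t − 7|/√7, which is < ϵ once |t − 7| < √7·ϵ.
Take δ = min(7, √7·ϵ). If 0 < |t − 7| < δ then t > 0 and |√t − √7| < |t − 7|/√7 < ϵ.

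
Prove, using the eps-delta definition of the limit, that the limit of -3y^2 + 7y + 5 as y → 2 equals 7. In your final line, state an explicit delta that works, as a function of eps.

delta = min(1, eps/10)

Let eps > 0. We want delta > 0 such that 0 < |y − 2| < delta implies |(-3y^2 + 7y + 5) − 7| < eps.
(-3y^2 + 7y + 5) − 7 = -3y^2 + 7y - 2 = (y − 2)(-3y + 1).
So |(-3y^2 + 7y + 5) − 7| = |y − 2|·|-3y + 1|.
Assume first that |y − 2| < 1, so |y| < 3. Then |-3y + 1| ≤ 3·3 + 1 = 10.
Hence |(-3y^2 + 7y + 5) − 7| ≤ 10|y − 2| < eps provided |y − 2| < eps/10.
Choosing delta = min(1, eps/10) ensures both conditions, hence |(-3y^2 + 7y + 5) − 7| < eps.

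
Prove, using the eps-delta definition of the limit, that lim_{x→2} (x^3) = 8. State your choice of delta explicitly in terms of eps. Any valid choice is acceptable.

Fix eps > 0. We seek delta > 0 with 0 < |x − 2| < delta ⇒ |x^3 − 8| < eps.
Factor: x^3 − 8 = (x − 2)(x^2 + 2x + 4), so |x^3 − 8| = |x − 2|·|x^2 + 2x + 4|.
Impose delta ≤ 2 so that |x| < 4; then |x^2 + 2x + 4| ≤ 28.
Hence |x^3 − 8| ≤ 28|x − 2|, which is < eps once |x − 2| < eps/28.
Take delta = min(2, eps/28). If 0 < |x − 2| < delta then both bounds hold and |x^3 − 8| ≤ 28|x − 2| < 28·(eps/28) = eps.

delta = min(2, eps/28)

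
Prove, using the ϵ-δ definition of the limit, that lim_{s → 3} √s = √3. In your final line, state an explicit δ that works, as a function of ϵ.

δ = min(3, √3·ϵ)

Fix ϵ > 0. We want δ > 0 such that 0 < |s − 3| < δ implies |√s − √3| < ϵ.
Rationalise: √s − √3 = (s − 3)/(√s + √3), so |√s − √3| = |s − 3|/(√s + √3).
Restrict δ ≤ 3 so that |s − 3| < 3 forces s > 0, and then √s + √3 > √3.
Hence |√s − √3| < |s − 3|/√3, which is < ϵ once |s − 3| < √3·ϵ.
Take δ = min(3, √3·ϵ). If 0 < |s − 3| < δ then s > 0 and |√s − √3| < |s − 3|/√3 < ϵ.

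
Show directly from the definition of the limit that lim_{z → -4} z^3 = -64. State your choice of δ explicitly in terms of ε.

δ = min(1, ε/61)

Suppose ε > 0. We seek δ > 0 with 0 < |z + 4| < δ ⇒ |z^3 + 64| < ε.
Factor: z^3 + 64 = (z + 4)(z^2 - 4z + 16), so |z^3 + 64| = |z + 4|·|z^2 - 4z + 16|.
Restrict δ ≤ 1. Then |z + 4| < 1 gives |z| < 5, so by the triangle inequality |z^2 - 4z + 16| ≤ 5^2 + 4·5 + 16 = 61.
Hence |z^3 + 64| ≤ 61|z + 4|, which is < ε once |z + 4| < ε/61.
Take δ = min(1, ε/61). If 0 < |z + 4| < δ then both bounds hold and |z^3 + 64| ≤ 61|z + 4| < 61·(ε/61) = ε.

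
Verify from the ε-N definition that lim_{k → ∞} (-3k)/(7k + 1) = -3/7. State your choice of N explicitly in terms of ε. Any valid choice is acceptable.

Let ε > 0. For k ≥ 1, |(-3k)/(7k + 1) + 3/7| = |3|/(7(7k + 1)) = 3/(7(7k + 1)).
Since 7k + 1 ≥ 7k for k ≥ 1, this is ≤ 3/(7·7k) = (3/49)/k.
So |(-3k)/(7k + 1) + 3/7| < ε whenever k > (3/49)/ε.
Take N = (3/49)/ε. If k > N then |(-3k)/(7k + 1) + 3/7| ≤ (3/49)/k < ε.

N = (3/49)/ε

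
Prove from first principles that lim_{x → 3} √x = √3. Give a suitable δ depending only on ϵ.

δ = min(3, √3·ϵ)

Let ϵ > 0. We want δ > 0 such that 0 < |x − 3| < δ implies |√x − √3| < ϵ.
Rationalise: √x − √3 = (x − 3)/(√x + √3), so |√x − √3| = |x − 3|/(√x + √3).
Restrict δ ≤ 3 so that |x − 3| < 3 forces x > 0, and then √x + √3 > √3.
Hence |√x − √3| < |x − 3|/√3, which is < ϵ once |x − 3| < √3·ϵ.
Take δ = min(3, √3·ϵ). If 0 < |x − 3| < δ then x > 0 and |√x − √3| < |x − 3|/√3 < ϵ.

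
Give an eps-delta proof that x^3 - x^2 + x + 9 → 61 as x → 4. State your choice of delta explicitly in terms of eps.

Fix eps > 0. We want delta > 0 such that 0 < |x − 4| < delta implies |(x^3 - x^2 + x + 9) − 61| < eps.
(x^3 - x^2 + x + 9) − 61 = x^3 - x^2 + x - 52 = (x − 4)(x^2 + 3x + 13).
So |(x^3 - x^2 + x + 9) − 61| = |x − 4|·|x^2 + 3x + 13|.
Require delta ≤ 1. Then |x − 4| < 1 gives |x| < 5, and by the triangle inequality |x^2 + 3x + 13| ≤ 5^2 + 3·5 + 13 = 53.
Hence |(x^3 - x^2 + x + 9) − 61| ≤ 53|x − 4| < eps provided |x − 4| < eps/53.
Take delta = min(1, eps/53). Then 0 < |x − 4| < delta gives both |x − 4| < 1 and |x − 4| < eps/53, so |(x^3 - x^2 + x + 9) − 61| < eps.

delta = min(1, eps/53)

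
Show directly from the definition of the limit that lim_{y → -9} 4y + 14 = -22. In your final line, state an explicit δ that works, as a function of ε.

δ = ε/4

Fix ε > 0. We need δ > 0 so that 0 < |y + 9| < δ implies |(4y + 14) + 22| < ε.
Since (4y + 14) + 22 = 4(y + 9), we have |(4y + 14) + 22| = 4|y + 9|.
Thus it suffices that |y + 9| < ε/4.
Take δ = ε/4. If 0 < |y + 9| < δ then |(4y + 14) + 22| = 4|y + 9| < 4·(ε/4) = ε.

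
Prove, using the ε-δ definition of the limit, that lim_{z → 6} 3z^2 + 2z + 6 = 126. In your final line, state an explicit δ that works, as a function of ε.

Suppose ε > 0. We want δ > 0 such that 0 < |z − 6| < δ implies |(3z^2 + 2z + 6) − 126| < ε.
(3z^2 + 2z + 6) − 126 = 3z^2 + 2z - 120 = (z − 6)(3z + 20).
So |(3z^2 + 2z + 6) − 126| = |z − 6|·|3z + 20|.
Assume first that |z − 6| < 2, so |z| < 8. Then |3z + 20| ≤ 3·8 + 20 = 44.
Hence |(3z^2 + 2z + 6) − 126| ≤ 44|z − 6| < ε provided |z − 6| < ε/44.
Choosing δ = min(2, ε/44) ensures both conditions, hence |(3z^2 + 2z + 6) − 126| < ε.

δ = min(2, ε/44)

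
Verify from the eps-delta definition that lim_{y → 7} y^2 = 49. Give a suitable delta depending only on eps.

delta = min(1, eps/15)

Let eps > 0. We seek delta > 0 with 0 < |y − 7| < delta ⇒ |y^2 − 49| < eps.
Factor: y^2 − 49 = (y − 7)(y + 7), so |y^2 − 49| = |y − 7|·|y + 7|.
Impose delta ≤ 1 so that |y| < 8; then |y + 7| ≤ 15.
Hence |y^2 − 49| ≤ 15|y − 7|, which is < eps once |y − 7| < eps/15.
Take delta = min(1, eps/15). If 0 < |y − 7| < delta then both bounds hold and |y^2 − 49| ≤ 15|y − 7| < 15·(eps/15) = eps.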